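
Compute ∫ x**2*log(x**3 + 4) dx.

Let u = x**3 + 4, so du = (3*x**2) dx.
The integral becomes (1/3)·∫ log(u) du; integrate by parts with u′=log(u), dv′=du.

x**3*log(x**3 + 4)/3 - x**3/3 + 4*log(x**3 + 4)/3 + C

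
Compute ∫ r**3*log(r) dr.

Use integration by parts with u = log(r), dv = r**3 dr.
Then du = 1/r dr and v = r**4/4.

r**4*log(r)/4 - r**4/16 + C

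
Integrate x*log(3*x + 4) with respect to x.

Use integration by parts with u = log(3*x + 4), dv = x dx.
Then du = 3/(3*x + 4) dx and v = x**2/2.

x**2*log(3*x + 4)/2 - x**2/4 + 2*x/3 - 8*log(3*x + 4)/9 + C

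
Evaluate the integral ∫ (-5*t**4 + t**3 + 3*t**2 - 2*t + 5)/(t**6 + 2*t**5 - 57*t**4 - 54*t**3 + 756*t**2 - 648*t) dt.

-5*log(t)/648 - 6163*log(t - 6)/12960 + 176*log(t - 3)/729 + log(t - 1)/245 + 271763*log(t + 6)/1143072 + 6571/(4536*t + 27216) + C

Factor the denominator: t*(t - 6)*(t - 3)*(t - 1)*(t + 6)**2.
Partial-fraction decomposition: 271763/(1143072*(t + 6)) - 6571/(4536*(t + 6)**2) + 1/(245*(t - 1)) + 176/(729*(t - 3)) - 6163/(12960*(t - 6)) - 5/(648*t).
Integrate each term; A/(t−a) gives A·log|t−a|; A/(t−a)² gives −A/(t−a).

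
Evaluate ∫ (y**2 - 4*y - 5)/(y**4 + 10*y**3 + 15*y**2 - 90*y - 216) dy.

-4*log(y - 3)/189 - 8*log(y + 3)/9 + 27*log(y + 4)/14 - 55*log(y + 6)/54 + C

Factor the denominator: (y - 3)*(y + 3)*(y + 4)*(y + 6).
Partial-fraction decomposition: -55/(54*(y + 6)) + 27/(14*(y + 4)) - 8/(9*(y + 3)) - 4/(189*(y - 3)).
Integrate each term: A/(y−a) contributes A·log|y−a|.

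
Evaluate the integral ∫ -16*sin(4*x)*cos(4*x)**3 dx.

cos(4*x)**4 + C

Let u = cos(4*x), so du = (-4*sin(4*x)) dx.
Rewriting, the integral becomes 4·∫ u^3 du = 4·u^4/4.
Substituting back, u = cos(4*x).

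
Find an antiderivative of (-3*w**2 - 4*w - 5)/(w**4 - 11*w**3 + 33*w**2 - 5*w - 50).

8*log(w - 5)/9 - 25*log(w - 2)/27 + log(w + 1)/27 + 50/(9*w - 45) + C

Factor the denominator: (w - 5)**2*(w - 2)*(w + 1).
Partial-fraction decomposition: 1/(27*(w + 1)) - 25/(27*(w - 2)) + 8/(9*(w - 5)) - 50/(9*(w - 5)**2).
Integrate each term; A/(w−a) gives A·log|w−a|; A/(w−a)² gives −A/(w−a).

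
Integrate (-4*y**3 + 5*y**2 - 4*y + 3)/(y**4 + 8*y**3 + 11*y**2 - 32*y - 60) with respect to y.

-17*log(y - 2)/140 - 21*log(y + 2)/4 + 84*log(y + 3)/5 - 108*log(y + 5)/7 + C

Factor the denominator: (y - 2)*(y + 2)*(y + 3)*(y + 5).
Partial-fraction decomposition: -108/(7*(y + 5)) + 84/(5*(y + 3)) - 21/(4*(y + 2)) - 17/(140*(y - 2)).
Integrate each term: A/(y−a) contributes A·log|y−a|.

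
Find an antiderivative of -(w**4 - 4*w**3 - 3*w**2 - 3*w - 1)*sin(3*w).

Use integration by parts with u = w**4 - 4*w**3 - 3*w**2 - 3*w - 1, dv = -sin(3*w) dw, so v = cos(3*w)/3.
Apply parts 4 times (tabular method): alternate signs, differentiate u down to 0, integrate dv up.

w**4*cos(3*w)/3 - 4*w**3*sin(3*w)/9 - 4*w**3*cos(3*w)/3 + 4*w**2*sin(3*w)/3 - 13*w**2*cos(3*w)/9 + 26*w*sin(3*w)/27 - w*cos(3*w)/9 + sin(3*w)/27 - cos(3*w)/81 + C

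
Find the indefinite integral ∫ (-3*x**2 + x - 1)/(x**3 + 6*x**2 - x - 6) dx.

-3*log(x - 1)/14 + log(x + 1)/2 - 23*log(x + 6)/7 + C

Factor the denominator: (x - 1)*(x + 1)*(x + 6).
Partial-fraction decomposition: -23/(7*(x + 6)) + 1/(2*(x + 1)) - 3/(14*(x - 1)).
Integrate each term: A/(x−a) contributes A·log|x−a|.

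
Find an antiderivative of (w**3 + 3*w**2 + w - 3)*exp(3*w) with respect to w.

(9*w**3 + 18*w**2 - 3*w - 26)*exp(3*w)/27 + C

Use integration by parts with u = w**3 + 3*w**2 + w - 3, dv = exp(3*w) dw, so v = exp(3*w)/3.
Apply parts 3 times (tabular method): alternate signs, differentiate u down to 0, integrate dv up.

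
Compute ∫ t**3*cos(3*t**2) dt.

t**2*sin(3*t**2)/6 + cos(3*t**2)/18 + C

Let u = t², du = 2t dt; rewrite as (1/2)∫ u^1·cos(3u) du.
Now integrate by parts 1 time.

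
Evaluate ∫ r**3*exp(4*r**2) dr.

(4*r**2 - 1)*exp(4*r**2)/32 + C

Let u = r², du = 2r dr; rewrite as (1/2)∫ u^1·exp(4u) du.
Now integrate by parts 1 time.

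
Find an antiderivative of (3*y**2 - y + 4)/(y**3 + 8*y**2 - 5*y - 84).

Factor the denominator: (y - 3)*(y + 4)*(y + 7).
Partial-fraction decomposition: 79/(15*(y + 7)) - 8/(3*(y + 4)) + 2/(5*(y - 3)).
Integrate each term: A/(y−a) contributes A·log|y−a|.

2*log(y - 3)/5 - 8*log(y + 4)/3 + 79*log(y + 7)/15 + C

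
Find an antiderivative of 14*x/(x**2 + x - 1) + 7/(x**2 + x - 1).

7*log(x**2 + x - 1) + C

Let u = x**2 + x - 1, so du = (2*x + 1) dx.
Rewriting, the integral becomes 7·∫ 1/u du = 7·log(u).
Substituting back, u = x**2 + x - 1.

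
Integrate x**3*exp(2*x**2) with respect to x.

(2*x**2 - 1)*exp(2*x**2)/8 + C

Let u = x², du = 2x dx; rewrite as (1/2)∫ u^1·exp(2u) du.
Now integrate by parts 1 time.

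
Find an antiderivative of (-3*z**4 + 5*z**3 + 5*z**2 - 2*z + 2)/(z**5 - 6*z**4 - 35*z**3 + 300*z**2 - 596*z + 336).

-1319*log(z - 6)/260 + 17*log(z - 4)/6 + 5*log(z - 2)/36 - 7*log(z - 1)/120 - 787*log(z + 7)/936 + C

Factor the denominator: (z - 6)*(z - 4)*(z - 2)*(z - 1)*(z + 7).
Partial-fraction decomposition: -787/(936*(z + 7)) - 7/(120*(z - 1)) + 5/(36*(z - 2)) + 17/(6*(z - 4)) - 1319/(260*(z - 6)).
Integrate each term: A/(z−a) contributes A·log|z−a|.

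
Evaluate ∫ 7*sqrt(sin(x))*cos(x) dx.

14*sin(x)**(3/2)/3 + C

Let u = sin(x), so du = (cos(x)) dx.
Rewriting, the integral becomes 7·∫ √u du = 7·(2/3)u^(3/2).
Substituting back, u = sin(x).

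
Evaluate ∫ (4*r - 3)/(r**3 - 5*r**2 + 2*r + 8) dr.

Factor the denominator: (r - 4)*(r - 2)*(r + 1).
Partial-fraction decomposition: -7/(15*(r + 1)) - 5/(6*(r - 2)) + 13/(10*(r - 4)).
Integrate each term: A/(r−a) contributes A·log|r−a|.

13*log(r - 4)/10 - 5*log(r - 2)/6 - 7*log(r + 1)/15 + C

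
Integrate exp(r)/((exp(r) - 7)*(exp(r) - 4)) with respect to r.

log(exp(r) - 7)/3 - log(exp(r) - 4)/3 + C

Let u = e^r, du = e^r dr.
The integral becomes ∫ du/((u-4)(u-7)); decompose into partial fractions.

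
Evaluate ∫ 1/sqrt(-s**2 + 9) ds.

asin(s/3) + C

Substitute s = 3·sin(θ), so ds = 3·cos(θ) dθ and the radical becomes sqrt(-s**2 + 9) = 3·cos(θ) by the Pythagorean identity.
Integrate the resulting trig expression in θ, then back-substitute θ = asin(s/3), sin(θ) = s/3, cos(θ) = sqrt(-s**2 + 9)/3 (absorbing any constant into C).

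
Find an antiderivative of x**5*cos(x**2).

Let u = x², du = 2x dx; rewrite as (1/2)∫ u^2·cos(1u) du.
Now integrate by parts 2 times.

x**4*sin(x**2)/2 + x**2*cos(x**2) - sin(x**2) + C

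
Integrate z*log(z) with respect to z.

Use integration by parts with u = log(z), dv = z dz.
Then du = 1/z dz and v = z**2/2.

z**2*log(z)/2 - z**2/4 + C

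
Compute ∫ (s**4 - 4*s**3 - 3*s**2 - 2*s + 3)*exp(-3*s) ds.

Use integration by parts with u = s**4 - 4*s**3 - 3*s**2 - 2*s + 3, dv = exp(-3*s) ds, so v = -exp(-3*s)/3.
Apply parts 4 times (tabular method): alternate signs, differentiate u down to 0, integrate dv up.

(-27*s**4 + 72*s**3 + 153*s**2 + 156*s - 29)*exp(-3*s)/81 + C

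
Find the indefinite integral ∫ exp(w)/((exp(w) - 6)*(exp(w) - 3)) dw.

Let u = e^w, du = e^w dw.
The integral becomes ∫ du/((u-6)(u-3)); decompose into partial fractions.

log(exp(w) - 6)/3 - log(exp(w) - 3)/3 + C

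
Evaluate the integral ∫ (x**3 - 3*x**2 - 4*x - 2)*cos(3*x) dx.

Use integration by parts with u = x**3 - 3*x**2 - 4*x - 2, dv = cos(3*x) dx, so v = sin(3*x)/3.
Apply parts 3 times (tabular method): alternate signs, differentiate u down to 0, integrate dv up.

x**3*sin(3*x)/3 - x**2*sin(3*x) + x**2*cos(3*x)/3 - 14*x*sin(3*x)/9 - 2*x*cos(3*x)/3 - 4*sin(3*x)/9 - 14*cos(3*x)/27 + C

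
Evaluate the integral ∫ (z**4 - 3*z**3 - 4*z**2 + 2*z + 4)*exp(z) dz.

Use integration by parts with u = z**4 - 3*z**3 - 4*z**2 + 2*z + 4, dv = exp(z) dz, so v = exp(z).
Apply parts 4 times (tabular method): alternate signs, differentiate u down to 0, integrate dv up.

(z**4 - 7*z**3 + 17*z**2 - 32*z + 36)*exp(z) + C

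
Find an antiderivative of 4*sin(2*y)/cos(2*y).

-2*log(cos(2*y)) + C

Let u = cos(2*y), so du = (-2*sin(2*y)) dy.
Rewriting, the integral becomes -2·∫ 1/u du = -2·log(u).
Substituting back, u = cos(2*y).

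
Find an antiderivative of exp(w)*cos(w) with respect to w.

exp(w)*sin(w)/2 + exp(w)*cos(w)/2 + C

Let I denote the integral. Integrate by parts with u = cos(w), dv = exp(w) dw, so v = exp(w): I = exp(w)*cos(w) + ∫ exp(w)*sin(w) dw.
Apply parts again with u = sin(w), dv = exp(w) dw: ∫ exp(w)*sin(w) dw = exp(w)*sin(w) − I. Substituting back brings back I: I = exp(w)*sin(w) + exp(w)*cos(w) − I.
Solving for I: (1 + 1)·I equals the remaining terms, so I = (1/2)·(exp(w)*sin(w) + exp(w)*cos(w)).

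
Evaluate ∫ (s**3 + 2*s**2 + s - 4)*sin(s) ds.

Use integration by parts with u = s**3 + 2*s**2 + s - 4, dv = sin(s) ds, so v = -cos(s).
Apply parts 3 times (tabular method): alternate signs, differentiate u down to 0, integrate dv up.

-s**3*cos(s) + 3*s**2*sin(s) - 2*s**2*cos(s) + 4*s*sin(s) + 5*s*cos(s) - 5*sin(s) + 8*cos(s) + C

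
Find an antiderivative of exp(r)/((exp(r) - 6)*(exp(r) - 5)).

Let u = e^r, du = e^r dr.
The integral becomes ∫ du/((u-5)(u-6)); decompose into partial fractions.

log(exp(r) - 6) - log(exp(r) - 5) + C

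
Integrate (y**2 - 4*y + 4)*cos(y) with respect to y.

y**2*sin(y) - 4*y*sin(y) + 2*y*cos(y) + 2*sin(y) - 4*cos(y) + C

Use integration by parts with u = y**2 - 4*y + 4, dv = cos(y) dy, so v = sin(y).
Apply parts 2 times (tabular method): alternate signs, differentiate u down to 0, integrate dv up.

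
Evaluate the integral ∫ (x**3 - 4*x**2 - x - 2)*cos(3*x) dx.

x**3*sin(3*x)/3 - 4*x**2*sin(3*x)/3 + x**2*cos(3*x)/3 - 5*x*sin(3*x)/9 - 8*x*cos(3*x)/9 - 10*sin(3*x)/27 - 5*cos(3*x)/27 + C

Use integration by parts with u = x**3 - 4*x**2 - x - 2, dv = cos(3*x) dx, so v = sin(3*x)/3.
Apply parts 3 times (tabular method): alternate signs, differentiate u down to 0, integrate dv up.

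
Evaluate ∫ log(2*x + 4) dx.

x*log(2*x + 4) - x + 2*log(x + 2) + C

Use integration by parts with u = log(2*x + 4), dv = dx.
Then du = 2/(2*x + 4) dx and v = x.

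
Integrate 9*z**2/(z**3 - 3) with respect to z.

3*log(z**3 - 3) + C

Let u = z**3 - 3, so du = (3*z**2) dz.
Rewriting, the integral becomes 3·∫ 1/u du = 3·log(u).
Substituting back, u = z**3 - 3.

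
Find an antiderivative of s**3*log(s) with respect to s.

Use integration by parts with u = log(s), dv = s**3 ds.
Then du = 1/s ds and v = s**4/4.

s**4*log(s)/4 - s**4/16 + C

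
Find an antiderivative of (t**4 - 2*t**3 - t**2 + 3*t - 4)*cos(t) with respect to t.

t**4*sin(t) - 2*t**3*sin(t) + 4*t**3*cos(t) - 13*t**2*sin(t) - 6*t**2*cos(t) + 15*t*sin(t) - 26*t*cos(t) + 22*sin(t) + 15*cos(t) + C

Use integration by parts with u = t**4 - 2*t**3 - t**2 + 3*t - 4, dv = cos(t) dt, so v = sin(t).
Apply parts 4 times (tabular method): alternate signs, differentiate u down to 0, integrate dv up.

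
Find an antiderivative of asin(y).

Use integration by parts with u = arcsin(y), dv = dy.
Then du = 1/sqrt(-y**2 + 1) dy.

y*asin(y) + sqrt(-y**2 + 1) + C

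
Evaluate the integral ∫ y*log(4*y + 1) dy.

y**2*log(4*y + 1)/2 - y**2/4 + y/8 - log(4*y + 1)/32 + C

Use integration by parts with u = log(4*y + 1), dv = y dy.
Then du = 4/(4*y + 1) dy and v = y**2/2.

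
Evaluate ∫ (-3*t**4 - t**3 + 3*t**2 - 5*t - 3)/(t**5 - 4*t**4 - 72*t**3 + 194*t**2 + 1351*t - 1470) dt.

-93323*log(t - 7)/48672 - log(t - 1)/168 + 551*log(t + 5)/288 - 3537*log(t + 6)/1183 + 2479/(312*t - 2184) + C

Factor the denominator: (t - 7)**2*(t - 1)*(t + 5)*(t + 6).
Partial-fraction decomposition: -3537/(1183*(t + 6)) + 551/(288*(t + 5)) - 1/(168*(t - 1)) - 93323/(48672*(t - 7)) - 2479/(312*(t - 7)**2).
Integrate each term; A/(t−a) gives A·log|t−a|; A/(t−a)² gives −A/(t−a).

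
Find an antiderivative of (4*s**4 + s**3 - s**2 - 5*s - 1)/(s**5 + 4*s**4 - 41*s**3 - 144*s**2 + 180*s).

-log(s)/180 + 5333*log(s - 6)/3960 + log(s - 1)/105 - 1187*log(s + 5)/165 + 4961*log(s + 6)/504 + C

Factor the denominator: s*(s - 6)*(s - 1)*(s + 5)*(s + 6).
Partial-fraction decomposition: 4961/(504*(s + 6)) - 1187/(165*(s + 5)) + 1/(105*(s - 1)) + 5333/(3960*(s - 6)) - 1/(180*s).
Integrate each term: A/(s−a) contributes A·log|s−a|.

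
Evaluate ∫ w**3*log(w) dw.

w**4*log(w)/4 - w**4/16 + C

Use integration by parts with u = log(w), dv = w**3 dw.
Then du = 1/w dw and v = w**4/4.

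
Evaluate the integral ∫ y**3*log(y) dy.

Use integration by parts with u = log(y), dv = y**3 dy.
Then du = 1/y dy and v = y**4/4.

y**4*log(y)/4 - y**4/16 + C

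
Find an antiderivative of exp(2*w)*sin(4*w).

Let I denote the integral. Integrate by parts with u = sin(4*w), dv = exp(2*w) dw, so v = exp(2*w)/2: I = exp(2*w)*sin(4*w)/2 − 2·∫ exp(2*w)*cos(4*w) dw.
Apply parts again with u = cos(4*w), dv = exp(2*w) dw: ∫ exp(2*w)*cos(4*w) dw = exp(2*w)*cos(4*w)/2 + 2·I. Substituting back brings back I: I = exp(2*w)*sin(4*w)/2 - exp(2*w)*cos(4*w) − 4·I.
Solving for I: (1 + 4)·I equals the remaining terms, so I = (1/5)·(exp(2*w)*sin(4*w)/2 - exp(2*w)*cos(4*w)).

exp(2*w)*sin(4*w)/10 - exp(2*w)*cos(4*w)/5 + C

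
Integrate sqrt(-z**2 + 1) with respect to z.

z*sqrt(-z**2 + 1)/2 + asin(z)/2 + C

Substitute z = sin(θ), so dz = cos(θ) dθ and the radical becomes sqrt(-z**2 + 1) = cos(θ) by the Pythagorean identity.
Integrate the resulting trig expression in θ, then back-substitute θ = asin(z), sin(θ) = z, cos(θ) = sqrt(-z**2 + 1) (absorbing any constant into C).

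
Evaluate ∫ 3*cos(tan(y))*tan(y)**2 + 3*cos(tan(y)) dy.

3*sin(tan(y)) + C

Let u = tan(y), so du = (tan(y)**2 + 1) dy.
Rewriting, the integral becomes 3·∫ cos(u) du = 3·sin(u).
Substituting back, u = tan(y).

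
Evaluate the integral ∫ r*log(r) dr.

Use integration by parts with u = log(r), dv = r dr.
Then du = 1/r dr and v = r**2/2.

r**2*log(r)/2 - r**2/4 + C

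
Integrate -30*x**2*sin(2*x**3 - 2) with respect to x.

Let u = 2*x**3 - 2, so du = (6*x**2) dx.
Rewriting, the integral becomes -5·∫ sin(u) du = -5·-cos(u).
Substituting back, u = 2*x**3 - 2.

5*cos(2*x**3 - 2) + C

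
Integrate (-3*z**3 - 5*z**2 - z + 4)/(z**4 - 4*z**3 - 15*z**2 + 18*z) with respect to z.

Factor the denominator: z*(z - 6)*(z - 1)*(z + 3).
Partial-fraction decomposition: -43/(108*(z + 3)) + 1/(4*(z - 1)) - 83/(27*(z - 6)) + 2/(9*z).
Integrate each term: A/(z−a) contributes A·log|z−a|.

2*log(z)/9 - 83*log(z - 6)/27 + log(z - 1)/4 - 43*log(z + 3)/108 + C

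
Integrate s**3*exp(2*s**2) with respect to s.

Let u = s², du = 2s ds; rewrite as (1/2)∫ u^1·exp(2u) du.
Now integrate by parts 1 time.

(2*s**2 - 1)*exp(2*s**2)/8 + C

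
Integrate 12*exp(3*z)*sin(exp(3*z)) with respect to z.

Let u = exp(3*z), so du = (3*exp(3*z)) dz.
Rewriting, the integral becomes 4·∫ sin(u) du = 4·-cos(u).
Substituting back, u = exp(3*z).

-4*cos(exp(3*z)) + C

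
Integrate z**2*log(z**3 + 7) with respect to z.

Let u = z**3 + 7, so du = (3*z**2) dz.
The integral becomes (1/3)·∫ log(u) du; integrate by parts with u′=log(u), dv′=du.

z**3*log(z**3 + 7)/3 - z**3/3 + 7*log(z**3 + 7)/3 + C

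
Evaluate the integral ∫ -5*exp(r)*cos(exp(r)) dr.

Let u = exp(r), so du = (exp(r)) dr.
Rewriting, the integral becomes -5·∫ cos(u) du = -5·sin(u).
Substituting back, u = exp(r).

-5*sin(exp(r)) + C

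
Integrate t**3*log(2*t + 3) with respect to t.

t**4*log(2*t + 3)/4 - t**4/16 + t**3/8 - 9*t**2/32 + 27*t/32 - 81*log(2*t + 3)/64 + C

Use integration by parts with u = log(2*t + 3), dv = t**3 dt.
Then du = 2/(2*t + 3) dt and v = t**4/4.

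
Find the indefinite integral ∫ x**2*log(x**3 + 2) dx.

x**3*log(x**3 + 2)/3 - x**3/3 + 2*log(x**3 + 2)/3 + C

Let u = x**3 + 2, so du = (3*x**2) dx.
The integral becomes (1/3)·∫ log(u) du; integrate by parts with u′=log(u), dv′=du.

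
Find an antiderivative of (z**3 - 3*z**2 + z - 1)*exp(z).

Use integration by parts with u = z**3 - 3*z**2 + z - 1, dv = exp(z) dz, so v = exp(z).
Apply parts 3 times (tabular method): alternate signs, differentiate u down to 0, integrate dv up.

(z**3 - 6*z**2 + 13*z - 14)*exp(z) + C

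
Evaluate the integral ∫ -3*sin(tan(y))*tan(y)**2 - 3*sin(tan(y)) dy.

3*cos(tan(y)) + C

Let u = tan(y), so du = (tan(y)**2 + 1) dy.
Rewriting, the integral becomes -3·∫ sin(u) du = -3·-cos(u).
Substituting back, u = tan(y).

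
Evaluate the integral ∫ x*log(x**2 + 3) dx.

x**2*log(x**2 + 3)/2 - x**2/2 + 3*log(x**2 + 3)/2 + C

Let u = x**2 + 3, so du = (2*x) dx.
The integral becomes (1/2)·∫ log(u) du; integrate by parts with u′=log(u), dv′=du.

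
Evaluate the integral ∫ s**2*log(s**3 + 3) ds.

Let u = s**3 + 3, so du = (3*s**2) ds.
The integral becomes (1/3)·∫ log(u) du; integrate by parts with u′=log(u), dv′=du.

s**3*log(s**3 + 3)/3 - s**3/3 + log(s**3 + 3) + C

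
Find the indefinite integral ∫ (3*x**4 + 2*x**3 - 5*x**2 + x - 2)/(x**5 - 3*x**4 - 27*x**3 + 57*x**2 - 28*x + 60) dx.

28*log(x - 6)/11 - 11*log(x - 2)/35 + 1493*log(x + 5)/2002 + 3*log(x**2 + 1)/260 + 11*atan(x)/130 + C

Factor the denominator: (x - 6)*(x - 2)*(x + 5)*(x**2 + 1).
Partial-fraction decomposition: (3*x + 11)/(130*(x**2 + 1)) + 1493/(2002*(x + 5)) - 11/(35*(x - 2)) + 28/(11*(x - 6)).
Integrate each term; A/(x−a) gives A·log|x−a|; the (Bx+D)/(x²+p²) term gives a log and an atan.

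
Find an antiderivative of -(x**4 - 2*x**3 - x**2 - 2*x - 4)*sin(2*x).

x**4*cos(2*x)/2 - x**3*sin(2*x) - x**3*cos(2*x) + 3*x**2*sin(2*x)/2 - 2*x**2*cos(2*x) + 2*x*sin(2*x) + x*cos(2*x)/2 - sin(2*x)/4 - cos(2*x) + C

Use integration by parts with u = x**4 - 2*x**3 - x**2 - 2*x - 4, dv = -sin(2*x) dx, so v = cos(2*x)/2.
Apply parts 4 times (tabular method): alternate signs, differentiate u down to 0, integrate dv up.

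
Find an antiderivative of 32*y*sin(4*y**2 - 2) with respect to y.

-4*cos(4*y**2 - 2) + C

Let u = 4*y**2 - 2, so du = (8*y) dy.
Rewriting, the integral becomes 4·∫ sin(u) du = 4·-cos(u).
Substituting back, u = 4*y**2 - 2.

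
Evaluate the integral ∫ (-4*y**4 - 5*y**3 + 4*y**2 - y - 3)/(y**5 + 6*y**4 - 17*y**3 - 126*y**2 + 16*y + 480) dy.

-143*log(y - 4)/112 + 31*log(y - 2)/140 - 153*log(y + 3)/70 + 213*log(y + 4)/16 - 197*log(y + 5)/14 + C

Factor the denominator: (y - 4)*(y - 2)*(y + 3)*(y + 4)*(y + 5).
Partial-fraction decomposition: -197/(14*(y + 5)) + 213/(16*(y + 4)) - 153/(70*(y + 3)) + 31/(140*(y - 2)) - 143/(112*(y - 4)).
Integrate each term: A/(y−a) contributes A·log|y−a|.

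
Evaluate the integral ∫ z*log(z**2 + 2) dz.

Let u = z**2 + 2, so du = (2*z) dz.
The integral becomes (1/2)·∫ log(u) du; integrate by parts with u′=log(u), dv′=du.

z**2*log(z**2 + 2)/2 - z**2/2 + log(z**2 + 2) + C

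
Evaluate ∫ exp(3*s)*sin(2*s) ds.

Let I denote the integral. Integrate by parts with u = sin(2*s), dv = exp(3*s) ds, so v = exp(3*s)/3: I = exp(3*s)*sin(2*s)/3 − (2/3)·∫ exp(3*s)*cos(2*s) ds.
Apply parts again with u = cos(2*s), dv = exp(3*s) ds: ∫ exp(3*s)*cos(2*s) ds = exp(3*s)*cos(2*s)/3 + (2/3)·I. Substituting back brings back I: I = exp(3*s)*sin(2*s)/3 - 2*exp(3*s)*cos(2*s)/9 − (4/9)·I.
Solving for I: (1 + 4/9)·I equals the remaining terms, so I = (9/13)·(exp(3*s)*sin(2*s)/3 - 2*exp(3*s)*cos(2*s)/9).

3*exp(3*s)*sin(2*s)/13 - 2*exp(3*s)*cos(2*s)/13 + C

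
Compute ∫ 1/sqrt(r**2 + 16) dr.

Substitute r = 4·tan(θ), so dr = 4·sec(θ)^2 dθ and the radical becomes sqrt(r**2 + 16) = 4·sec(θ) by the Pythagorean identity.
Integrate the resulting trig expression in θ, then back-substitute tan(θ) = r/4, sec(θ) = sqrt(r**2 + 16)/4 (absorbing any constant into C).

log(r + sqrt(r**2 + 16)) + C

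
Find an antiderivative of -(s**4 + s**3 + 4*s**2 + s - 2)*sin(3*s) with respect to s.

Use integration by parts with u = s**4 + s**3 + 4*s**2 + s - 2, dv = -sin(3*s) ds, so v = cos(3*s)/3.
Apply parts 4 times (tabular method): alternate signs, differentiate u down to 0, integrate dv up.

s**4*cos(3*s)/3 - 4*s**3*sin(3*s)/9 + s**3*cos(3*s)/3 - s**2*sin(3*s)/3 + 8*s**2*cos(3*s)/9 - 16*s*sin(3*s)/27 + s*cos(3*s)/9 - sin(3*s)/27 - 70*cos(3*s)/81 + C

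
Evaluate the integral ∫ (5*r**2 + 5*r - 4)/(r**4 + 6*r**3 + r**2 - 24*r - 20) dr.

13*log(r - 2)/42 + log(r + 1)/3 + log(r + 2)/2 - 8*log(r + 5)/7 + C

Factor the denominator: (r - 2)*(r + 1)*(r + 2)*(r + 5).
Partial-fraction decomposition: -8/(7*(r + 5)) + 1/(2*(r + 2)) + 1/(3*(r + 1)) + 13/(42*(r - 2)).
Integrate each term: A/(r−a) contributes A·log|r−a|.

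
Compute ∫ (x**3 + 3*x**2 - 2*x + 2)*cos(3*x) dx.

Use integration by parts with u = x**3 + 3*x**2 - 2*x + 2, dv = cos(3*x) dx, so v = sin(3*x)/3.
Apply parts 3 times (tabular method): alternate signs, differentiate u down to 0, integrate dv up.

x**3*sin(3*x)/3 + x**2*sin(3*x) + x**2*cos(3*x)/3 - 8*x*sin(3*x)/9 + 2*x*cos(3*x)/3 + 4*sin(3*x)/9 - 8*cos(3*x)/27 + C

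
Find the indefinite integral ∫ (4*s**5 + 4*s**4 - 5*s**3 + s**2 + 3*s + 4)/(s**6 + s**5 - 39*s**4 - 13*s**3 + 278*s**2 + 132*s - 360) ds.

Factor the denominator: (s - 5)*(s - 3)*(s - 1)*(s + 2)**2*(s + 6).
Partial-fraction decomposition: 12409/(5544*(s + 6)) - 25541/(88200*(s + 2)) + 11/(210*(s + 2)**2) + 11/(504*(s - 1)) - 1183/(900*(s - 3)) + 14419/(4312*(s - 5)).
Integrate each term; A/(s−a) gives A·log|s−a|; A/(s−a)² gives −A/(s−a).

14419*log(s - 5)/4312 - 1183*log(s - 3)/900 + 11*log(s - 1)/504 - 25541*log(s + 2)/88200 + 12409*log(s + 6)/5544 - 11/(210*s + 420) + C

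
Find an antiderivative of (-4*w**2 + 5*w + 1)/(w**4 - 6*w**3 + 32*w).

Factor the denominator: w*(w - 4)**2*(w + 2).
Partial-fraction decomposition: 25/(72*(w + 2)) - 109/(288*(w - 4)) - 43/(24*(w - 4)**2) + 1/(32*w).
Integrate each term; A/(w−a) gives A·log|w−a|; A/(w−a)² gives −A/(w−a).

log(w)/32 - 109*log(w - 4)/288 + 25*log(w + 2)/72 + 43/(24*w - 96) + C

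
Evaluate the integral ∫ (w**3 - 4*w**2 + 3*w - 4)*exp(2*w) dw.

(4*w**3 - 22*w**2 + 34*w - 33)*exp(2*w)/8 + C

Use integration by parts with u = w**3 - 4*w**2 + 3*w - 4, dv = exp(2*w) dw, so v = exp(2*w)/2.
Apply parts 3 times (tabular method): alternate signs, differentiate u down to 0, integrate dv up.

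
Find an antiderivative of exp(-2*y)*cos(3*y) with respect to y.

Let I denote the integral. Integrate by parts with u = cos(3*y), dv = exp(-2*y) dy, so v = -exp(-2*y)/2: I = -exp(-2*y)*cos(3*y)/2 − (3/2)·∫ exp(-2*y)*sin(3*y) dy.
Apply parts again with u = sin(3*y), dv = exp(-2*y) dy: ∫ exp(-2*y)*sin(3*y) dy = -exp(-2*y)*sin(3*y)/2 + (3/2)·I. Substituting back brings back I: I = 3*exp(-2*y)*sin(3*y)/4 - exp(-2*y)*cos(3*y)/2 − (9/4)·I.
Solving for I: (1 + 9/4)·I equals the remaining terms, so I = (4/13)·(3*exp(-2*y)*sin(3*y)/4 - exp(-2*y)*cos(3*y)/2).

3*exp(-2*y)*sin(3*y)/13 - 2*exp(-2*y)*cos(3*y)/13 + C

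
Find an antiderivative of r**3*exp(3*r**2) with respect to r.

Let u = r², du = 2r dr; rewrite as (1/2)∫ u^1·exp(3u) du.
Now integrate by parts 1 time.

(3*r**2 - 1)*exp(3*r**2)/18 + C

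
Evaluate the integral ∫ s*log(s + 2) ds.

s**2*log(s + 2)/2 - s**2/4 + s - 2*log(s + 2) + C

Use integration by parts with u = log(s + 2), dv = s ds.
Then du = 1/(s + 2) ds and v = s**2/2.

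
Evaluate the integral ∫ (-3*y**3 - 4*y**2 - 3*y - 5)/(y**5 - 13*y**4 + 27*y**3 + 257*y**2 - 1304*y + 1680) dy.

Factor the denominator: (y - 7)*(y - 4)**2*(y - 3)*(y + 5).
Partial-fraction decomposition: 95/(2592*(y + 5)) + 131/(32*(y - 3)) - 100/(81*(y - 4)) + 91/(9*(y - 4)**2) - 139/(48*(y - 7)).
Integrate each term; A/(y−a) gives A·log|y−a|; A/(y−a)² gives −A/(y−a).

-139*log(y - 7)/48 - 100*log(y - 4)/81 + 131*log(y - 3)/32 + 95*log(y + 5)/2592 - 91/(9*y - 36) + C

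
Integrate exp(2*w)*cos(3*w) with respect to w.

Let I denote the integral. Integrate by parts with u = cos(3*w), dv = exp(2*w) dw, so v = exp(2*w)/2: I = exp(2*w)*cos(3*w)/2 + (3/2)·∫ exp(2*w)*sin(3*w) dw.
Apply parts again with u = sin(3*w), dv = exp(2*w) dw: ∫ exp(2*w)*sin(3*w) dw = exp(2*w)*sin(3*w)/2 − (3/2)·I. Substituting back brings back I: I = 3*exp(2*w)*sin(3*w)/4 + exp(2*w)*cos(3*w)/2 − (9/4)·I.
Solving for I: (1 + 9/4)·I equals the remaining terms, so I = (4/13)·(3*exp(2*w)*sin(3*w)/4 + exp(2*w)*cos(3*w)/2).

3*exp(2*w)*sin(3*w)/13 + 2*exp(2*w)*cos(3*w)/13 + C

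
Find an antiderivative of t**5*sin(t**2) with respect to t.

-t**4*cos(t**2)/2 + t**2*sin(t**2) + cos(t**2) + C

Let u = t², du = 2t dt; rewrite as (1/2)∫ u^2·sin(1u) du.
Now integrate by parts 2 times.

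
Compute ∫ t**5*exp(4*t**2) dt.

Let u = t², du = 2t dt; rewrite as (1/2)∫ u^2·exp(4u) du.
Now integrate by parts 2 times.

(8*t**4 - 4*t**2 + 1)*exp(4*t**2)/64 + C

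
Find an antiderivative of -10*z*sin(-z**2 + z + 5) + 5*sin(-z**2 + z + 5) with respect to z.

-5*cos(-z**2 + z + 5) + C

Let u = z**2 - z - 5, so du = (2*z - 1) dz.
Rewriting, the integral becomes 5·∫ sin(u) du = 5·-cos(u).
Substituting back, u = z**2 - z - 5.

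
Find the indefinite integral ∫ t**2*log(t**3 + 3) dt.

t**3*log(t**3 + 3)/3 - t**3/3 + log(t**3 + 3) + C

Let u = t**3 + 3, so du = (3*t**2) dt.
The integral becomes (1/3)·∫ log(u) du; integrate by parts with u′=log(u), dv′=du.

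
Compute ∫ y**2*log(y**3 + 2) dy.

Let u = y**3 + 2, so du = (3*y**2) dy.
The integral becomes (1/3)·∫ log(u) du; integrate by parts with u′=log(u), dv′=du.

y**3*log(y**3 + 2)/3 - y**3/3 + 2*log(y**3 + 2)/3 + C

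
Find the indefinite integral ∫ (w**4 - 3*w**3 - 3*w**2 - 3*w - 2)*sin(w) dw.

-w**4*cos(w) + 4*w**3*sin(w) + 3*w**3*cos(w) - 9*w**2*sin(w) + 15*w**2*cos(w) - 30*w*sin(w) - 15*w*cos(w) + 15*sin(w) - 28*cos(w) + C

Use integration by parts with u = w**4 - 3*w**3 - 3*w**2 - 3*w - 2, dv = sin(w) dw, so v = -cos(w).
Apply parts 4 times (tabular method): alternate signs, differentiate u down to 0, integrate dv up.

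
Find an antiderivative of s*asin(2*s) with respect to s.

Use integration by parts with u = arcsin(2*s), dv = s ds.
Then du = 2/sqrt(-4*s**2 + 1) ds.

s**2*asin(2*s)/2 + s*sqrt(-4*s**2 + 1)/8 - asin(2*s)/16 + C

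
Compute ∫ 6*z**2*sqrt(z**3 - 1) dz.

Let u = z**3 - 1, so du = (3*z**2) dz.
Rewriting, the integral becomes 2·∫ √u du = 2·(2/3)u^(3/2).
Substituting back, u = z**3 - 1.

4*(z**3 - 1)**(3/2)/3 + C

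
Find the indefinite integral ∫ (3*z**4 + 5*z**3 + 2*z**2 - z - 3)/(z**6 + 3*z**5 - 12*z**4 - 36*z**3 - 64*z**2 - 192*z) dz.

Factor the denominator: z*(z - 4)*(z + 3)*(z + 4)*(z**2 + 4).
Partial-fraction decomposition: (27*z + 400)/(1040*(z**2 + 4)) - 481/(640*(z + 4)) + 6/(13*(z + 3)) + 159/(640*(z - 4)) + 1/(64*z).
Integrate each term; A/(z−a) gives A·log|z−a|; the (Bz+D)/(z²+p²) term gives a log and an atan.

log(z)/64 + 159*log(z - 4)/640 + 6*log(z + 3)/13 - 481*log(z + 4)/640 + 27*log(z**2 + 4)/2080 + 5*atan(z/2)/26 + C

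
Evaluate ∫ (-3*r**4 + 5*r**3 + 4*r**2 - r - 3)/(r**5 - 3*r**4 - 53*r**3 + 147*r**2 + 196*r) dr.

-3*log(r)/196 - 2651*log(r - 7)/1176 + 391*log(r - 4)/660 + log(r + 1)/40 - 1453*log(r + 7)/1078 + C

Factor the denominator: r*(r - 7)*(r - 4)*(r + 1)*(r + 7).
Partial-fraction decomposition: -1453/(1078*(r + 7)) + 1/(40*(r + 1)) + 391/(660*(r - 4)) - 2651/(1176*(r - 7)) - 3/(196*r).
Integrate each term: A/(r−a) contributes A·log|r−a|.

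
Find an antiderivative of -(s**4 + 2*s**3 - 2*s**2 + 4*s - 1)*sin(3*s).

Use integration by parts with u = s**4 + 2*s**3 - 2*s**2 + 4*s - 1, dv = -sin(3*s) ds, so v = cos(3*s)/3.
Apply parts 4 times (tabular method): alternate signs, differentiate u down to 0, integrate dv up.

s**4*cos(3*s)/3 - 4*s**3*sin(3*s)/9 + 2*s**3*cos(3*s)/3 - 2*s**2*sin(3*s)/3 - 10*s**2*cos(3*s)/9 + 20*s*sin(3*s)/27 + 8*s*cos(3*s)/9 - 8*sin(3*s)/27 - 7*cos(3*s)/81 + C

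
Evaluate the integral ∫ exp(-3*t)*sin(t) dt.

Let I denote the integral. Integrate by parts with u = sin(t), dv = exp(-3*t) dt, so v = -exp(-3*t)/3: I = -exp(-3*t)*sin(t)/3 + (1/3)·∫ exp(-3*t)*cos(t) dt.
Apply parts again with u = cos(t), dv = exp(-3*t) dt: ∫ exp(-3*t)*cos(t) dt = -exp(-3*t)*cos(t)/3 − (1/3)·I. Substituting back brings back I: I = -exp(-3*t)*sin(t)/3 - exp(-3*t)*cos(t)/9 − (1/9)·I.
Solving for I: (1 + 1/9)·I equals the remaining terms, so I = (9/10)·(-exp(-3*t)*sin(t)/3 - exp(-3*t)*cos(t)/9).

-3*exp(-3*t)*sin(t)/10 - exp(-3*t)*cos(t)/10 + C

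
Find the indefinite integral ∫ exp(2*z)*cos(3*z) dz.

3*exp(2*z)*sin(3*z)/13 + 2*exp(2*z)*cos(3*z)/13 + C

Let I denote the integral. Integrate by parts with u = cos(3*z), dv = exp(2*z) dz, so v = exp(2*z)/2: I = exp(2*z)*cos(3*z)/2 + (3/2)·∫ exp(2*z)*sin(3*z) dz.
Apply parts again with u = sin(3*z), dv = exp(2*z) dz: ∫ exp(2*z)*sin(3*z) dz = exp(2*z)*sin(3*z)/2 − (3/2)·I. Substituting back brings back I: I = 3*exp(2*z)*sin(3*z)/4 + exp(2*z)*cos(3*z)/2 − (9/4)·I.
Solving for I: (1 + 9/4)·I equals the remaining terms, so I = (4/13)·(3*exp(2*z)*sin(3*z)/4 + exp(2*z)*cos(3*z)/2).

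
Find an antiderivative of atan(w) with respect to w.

w*atan(w) - log(w**2 + 1)/2 + C

Use integration by parts with u = arctan(w), dv = dw.
Then du = 1/(w**2 + 1) dw.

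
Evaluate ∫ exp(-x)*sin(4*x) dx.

-exp(-x)*sin(4*x)/17 - 4*exp(-x)*cos(4*x)/17 + C

Let I denote the integral. Integrate by parts with u = sin(4*x), dv = exp(-x) dx, so v = -exp(-x): I = -exp(-x)*sin(4*x) + 4·∫ exp(-x)*cos(4*x) dx.
Apply parts again with u = cos(4*x), dv = exp(-x) dx: ∫ exp(-x)*cos(4*x) dx = -exp(-x)*cos(4*x) − 4·I. Substituting back brings back I: I = -exp(-x)*sin(4*x) - 4*exp(-x)*cos(4*x) − 16·I.
Solving for I: (1 + 16)·I equals the remaining terms, so I = (1/17)·(-exp(-x)*sin(4*x) - 4*exp(-x)*cos(4*x)).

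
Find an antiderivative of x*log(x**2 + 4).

Let u = x**2 + 4, so du = (2*x) dx.
The integral becomes (1/2)·∫ log(u) du; integrate by parts with u′=log(u), dv′=du.

x**2*log(x**2 + 4)/2 - x**2/2 + 2*log(x**2 + 4) + C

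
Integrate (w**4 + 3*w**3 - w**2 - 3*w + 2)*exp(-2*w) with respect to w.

(-4*w**4 - 20*w**3 - 26*w**2 - 14*w - 15)*exp(-2*w)/8 + C

Use integration by parts with u = w**4 + 3*w**3 - w**2 - 3*w + 2, dv = exp(-2*w) dw, so v = -exp(-2*w)/2.
Apply parts 4 times (tabular method): alternate signs, differentiate u down to 0, integrate dv up.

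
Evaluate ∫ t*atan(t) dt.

t**2*atan(t)/2 - t/2 + atan(t)/2 + C

Use integration by parts with u = arctan(t), dv = t dt.
Then du = 1/(t**2 + 1) dt.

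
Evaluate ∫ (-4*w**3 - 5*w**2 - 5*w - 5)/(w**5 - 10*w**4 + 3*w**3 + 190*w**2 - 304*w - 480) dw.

-1079*log(w - 6)/140 + 655*log(w - 5)/54 - 361*log(w - 4)/80 + log(w + 1)/630 + 191*log(w + 4)/2160 + C

Factor the denominator: (w - 6)*(w - 5)*(w - 4)*(w + 1)*(w + 4).
Partial-fraction decomposition: 191/(2160*(w + 4)) + 1/(630*(w + 1)) - 361/(80*(w - 4)) + 655/(54*(w - 5)) - 1079/(140*(w - 6)).
Integrate each term: A/(w−a) contributes A·log|w−a|.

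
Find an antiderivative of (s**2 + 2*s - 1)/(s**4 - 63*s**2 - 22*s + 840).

31*log(s - 7)/234 - 23*log(s - 4)/270 + 7*log(s + 5)/54 - 23*log(s + 6)/130 + C

Factor the denominator: (s - 7)*(s - 4)*(s + 5)*(s + 6).
Partial-fraction decomposition: -23/(130*(s + 6)) + 7/(54*(s + 5)) - 23/(270*(s - 4)) + 31/(234*(s - 7)).
Integrate each term: A/(s−a) contributes A·log|s−a|.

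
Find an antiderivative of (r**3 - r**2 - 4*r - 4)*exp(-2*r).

Use integration by parts with u = r**3 - r**2 - 4*r - 4, dv = exp(-2*r) dr, so v = -exp(-2*r)/2.
Apply parts 3 times (tabular method): alternate signs, differentiate u down to 0, integrate dv up.

(-4*r**3 - 2*r**2 + 14*r + 23)*exp(-2*r)/8 + C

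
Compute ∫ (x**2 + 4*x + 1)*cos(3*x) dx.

x**2*sin(3*x)/3 + 4*x*sin(3*x)/3 + 2*x*cos(3*x)/9 + 7*sin(3*x)/27 + 4*cos(3*x)/9 + C

Use integration by parts with u = x**2 + 4*x + 1, dv = cos(3*x) dx, so v = sin(3*x)/3.
Apply parts 2 times (tabular method): alternate signs, differentiate u down to 0, integrate dv up.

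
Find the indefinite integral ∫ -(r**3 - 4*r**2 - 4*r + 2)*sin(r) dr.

r**3*cos(r) - 3*r**2*sin(r) - 4*r**2*cos(r) + 8*r*sin(r) - 10*r*cos(r) + 10*sin(r) + 10*cos(r) + C

Use integration by parts with u = r**3 - 4*r**2 - 4*r + 2, dv = -sin(r) dr, so v = cos(r).
Apply parts 3 times (tabular method): alternate signs, differentiate u down to 0, integrate dv up.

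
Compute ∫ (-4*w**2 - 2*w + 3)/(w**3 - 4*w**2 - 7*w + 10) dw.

-107*log(w - 5)/28 + log(w - 1)/4 - 3*log(w + 2)/7 + C

Factor the denominator: (w - 5)*(w - 1)*(w + 2).
Partial-fraction decomposition: -3/(7*(w + 2)) + 1/(4*(w - 1)) - 107/(28*(w - 5)).
Integrate each term: A/(w−a) contributes A·log|w−a|.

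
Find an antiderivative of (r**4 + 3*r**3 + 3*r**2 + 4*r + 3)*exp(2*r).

(4*r**4 + 4*r**3 + 6*r**2 + 10*r + 7)*exp(2*r)/8 + C

Use integration by parts with u = r**4 + 3*r**3 + 3*r**2 + 4*r + 3, dv = exp(2*r) dr, so v = exp(2*r)/2.
Apply parts 4 times (tabular method): alternate signs, differentiate u down to 0, integrate dv up.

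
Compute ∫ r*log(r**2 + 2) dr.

r**2*log(r**2 + 2)/2 - r**2/2 + log(r**2 + 2) + C

Let u = r**2 + 2, so du = (2*r) dr.
The integral becomes (1/2)·∫ log(u) du; integrate by parts with u′=log(u), dv′=du.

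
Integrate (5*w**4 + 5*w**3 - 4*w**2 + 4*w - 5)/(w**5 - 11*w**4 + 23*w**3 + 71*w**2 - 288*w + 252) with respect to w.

Factor the denominator: (w - 7)*(w - 3)*(w - 2)**2*(w + 3).
Partial-fraction decomposition: 217/(1500*(w + 3)) + 63/(5*(w - 2)) + 107/(25*(w - 2)**2) - 511/(24*(w - 3)) + 13547/(1000*(w - 7)).
Integrate each term; A/(w−a) gives A·log|w−a|; A/(w−a)² gives −A/(w−a).

13547*log(w - 7)/1000 - 511*log(w - 3)/24 + 63*log(w - 2)/5 + 217*log(w + 3)/1500 - 107/(25*w - 50) + C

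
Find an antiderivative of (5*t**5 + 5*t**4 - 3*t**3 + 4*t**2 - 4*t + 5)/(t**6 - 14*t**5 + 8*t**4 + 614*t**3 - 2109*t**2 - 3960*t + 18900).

Factor the denominator: (t - 7)*(t - 6)*(t - 5)**2*(t + 3)*(t + 6).
Partial-fraction decomposition: 31579/(56628*(t + 6)) - 169/(4320*(t + 3)) + 916087/(3872*(t - 5)) + 4615/(44*(t - 5)**2) - 44837/(108*(t - 6)) + 11898/(65*(t - 7)).
Integrate each term; A/(t−a) gives A·log|t−a|; A/(t−a)² gives −A/(t−a).

11898*log(t - 7)/65 - 44837*log(t - 6)/108 + 916087*log(t - 5)/3872 - 169*log(t + 3)/4320 + 31579*log(t + 6)/56628 - 4615/(44*t - 220) + C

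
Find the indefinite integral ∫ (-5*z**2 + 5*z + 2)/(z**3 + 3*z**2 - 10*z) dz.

Factor the denominator: z*(z - 2)*(z + 5).
Partial-fraction decomposition: -148/(35*(z + 5)) - 4/(7*(z - 2)) - 1/(5*z).
Integrate each term: A/(z−a) contributes A·log|z−a|.

-log(z)/5 - 4*log(z - 2)/7 - 148*log(z + 5)/35 + C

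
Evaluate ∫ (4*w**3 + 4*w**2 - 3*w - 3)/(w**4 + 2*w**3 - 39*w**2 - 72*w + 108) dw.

329*log(w - 6)/180 - log(w - 1)/70 - 11*log(w + 3)/18 + 235*log(w + 6)/84 + C

Factor the denominator: (w - 6)*(w - 1)*(w + 3)*(w + 6).
Partial-fraction decomposition: 235/(84*(w + 6)) - 11/(18*(w + 3)) - 1/(70*(w - 1)) + 329/(180*(w - 6)).
Integrate each term: A/(w−a) contributes A·log|w−a|.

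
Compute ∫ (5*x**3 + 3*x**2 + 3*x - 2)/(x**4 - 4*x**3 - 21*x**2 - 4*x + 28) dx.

209*log(x - 7)/54 - log(x - 1)/6 + 35*log(x + 2)/27 + 4/(3*x + 6) + C

Factor the denominator: (x - 7)*(x - 1)*(x + 2)**2.
Partial-fraction decomposition: 35/(27*(x + 2)) - 4/(3*(x + 2)**2) - 1/(6*(x - 1)) + 209/(54*(x - 7)).
Integrate each term; A/(x−a) gives A·log|x−a|; A/(x−a)² gives −A/(x−a).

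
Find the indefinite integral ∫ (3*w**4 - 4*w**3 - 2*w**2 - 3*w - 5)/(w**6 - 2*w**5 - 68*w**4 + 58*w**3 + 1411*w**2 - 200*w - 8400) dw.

Factor the denominator: (w - 7)*(w - 5)*(w - 3)*(w + 4)**2*(w + 5).
Partial-fraction decomposition: -467/(192*(w + 5)) + 123313/(53361*(w + 4)) - 111/(77*(w + 4)**2) + 103/(3136*(w - 3)) - 29/(72*(w - 5)) + 5707/(11616*(w - 7)).
Integrate each term; A/(w−a) gives A·log|w−a|; A/(w−a)² gives −A/(w−a).

5707*log(w - 7)/11616 - 29*log(w - 5)/72 + 103*log(w - 3)/3136 + 123313*log(w + 4)/53361 - 467*log(w + 5)/192 + 111/(77*w + 308) + C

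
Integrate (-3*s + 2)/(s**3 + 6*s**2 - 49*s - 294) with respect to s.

-19*log(s - 7)/182 - 20*log(s + 6)/13 + 23*log(s + 7)/14 + C

Factor the denominator: (s - 7)*(s + 6)*(s + 7).
Partial-fraction decomposition: 23/(14*(s + 7)) - 20/(13*(s + 6)) - 19/(182*(s - 7)).
Integrate each term: A/(s−a) contributes A·log|s−a|.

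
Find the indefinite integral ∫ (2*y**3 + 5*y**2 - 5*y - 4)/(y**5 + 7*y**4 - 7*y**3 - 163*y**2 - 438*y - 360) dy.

173*log(y - 5)/2016 - 5*log(y + 2)/7 + 77*log(y + 3)/32 - 16*log(y + 4)/9 - 1/(4*y + 12) + C

Factor the denominator: (y - 5)*(y + 2)*(y + 3)**2*(y + 4).
Partial-fraction decomposition: -16/(9*(y + 4)) + 77/(32*(y + 3)) + 1/(4*(y + 3)**2) - 5/(7*(y + 2)) + 173/(2016*(y - 5)).
Integrate each term; A/(y−a) gives A·log|y−a|; A/(y−a)² gives −A/(y−a).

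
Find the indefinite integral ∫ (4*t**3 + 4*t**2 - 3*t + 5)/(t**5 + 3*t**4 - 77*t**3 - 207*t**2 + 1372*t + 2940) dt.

388*log(t - 7)/819 - 295*log(t - 5)/924 - log(t + 2)/252 + 697*log(t + 6)/572 - 115*log(t + 7)/84 + C

Factor the denominator: (t - 7)*(t - 5)*(t + 2)*(t + 6)*(t + 7).
Partial-fraction decomposition: -115/(84*(t + 7)) + 697/(572*(t + 6)) - 1/(252*(t + 2)) - 295/(924*(t - 5)) + 388/(819*(t - 7)).
Integrate each term: A/(t−a) contributes A·log|t−a|.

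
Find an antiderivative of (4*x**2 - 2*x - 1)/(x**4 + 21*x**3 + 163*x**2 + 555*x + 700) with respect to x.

71*log(x + 4)/3 - 25*log(x + 5)/4 - 209*log(x + 7)/12 + 109/(2*x + 10) + C

Factor the denominator: (x + 4)*(x + 5)**2*(x + 7).
Partial-fraction decomposition: -209/(12*(x + 7)) - 25/(4*(x + 5)) - 109/(2*(x + 5)**2) + 71/(3*(x + 4)).
Integrate each term; A/(x−a) gives A·log|x−a|; A/(x−a)² gives −A/(x−a).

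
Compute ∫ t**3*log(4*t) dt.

t**4*(log(t) + 2*log(2))/4 - t**4/16 + C

Use integration by parts with u = log(4*t), dv = t**3 dt.
Then du = 1/t dt and v = t**4/4.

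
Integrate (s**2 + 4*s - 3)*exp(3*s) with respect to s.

Use integration by parts with u = s**2 + 4*s - 3, dv = exp(3*s) ds, so v = exp(3*s)/3.
Apply parts 2 times (tabular method): alternate signs, differentiate u down to 0, integrate dv up.

(9*s**2 + 30*s - 37)*exp(3*s)/27 + C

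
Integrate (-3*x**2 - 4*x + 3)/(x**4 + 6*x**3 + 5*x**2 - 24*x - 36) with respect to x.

Factor the denominator: (x - 2)*(x + 2)*(x + 3)**2.
Partial-fraction decomposition: -2/(25*(x + 3)) - 12/(5*(x + 3)**2) + 1/(4*(x + 2)) - 17/(100*(x - 2)).
Integrate each term; A/(x−a) gives A·log|x−a|; A/(x−a)² gives −A/(x−a).

-17*log(x - 2)/100 + log(x + 2)/4 - 2*log(x + 3)/25 + 12/(5*x + 15) + C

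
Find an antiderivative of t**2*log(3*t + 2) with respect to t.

Use integration by parts with u = log(3*t + 2), dv = t**2 dt.
Then du = 3/(3*t + 2) dt and v = t**3/3.

t**3*log(3*t + 2)/3 - t**3/9 + t**2/9 - 4*t/27 + 8*log(3*t + 2)/81 + C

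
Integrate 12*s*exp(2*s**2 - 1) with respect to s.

Let u = 2*s**2 - 1, so du = (4*s) ds.
Rewriting, the integral becomes 3·∫ e^u du = 3·e^u.
Substituting back, u = 2*s**2 - 1.

3*exp(2*s**2 - 1) + C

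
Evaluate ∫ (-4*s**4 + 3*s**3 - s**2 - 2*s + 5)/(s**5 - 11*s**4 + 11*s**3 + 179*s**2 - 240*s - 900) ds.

Factor the denominator: (s - 6)*(s - 5)**2*(s + 2)*(s + 3).
Partial-fraction decomposition: -403/(576*(s + 3)) + 83/(392*(s + 2)) + 188427/(3136*(s - 5)) + 2155/(56*(s - 5)**2) - 4579/(72*(s - 6)).
Integrate each term; A/(s−a) gives A·log|s−a|; A/(s−a)² gives −A/(s−a).

-4579*log(s - 6)/72 + 188427*log(s - 5)/3136 + 83*log(s + 2)/392 - 403*log(s + 3)/576 - 2155/(56*s - 280) + C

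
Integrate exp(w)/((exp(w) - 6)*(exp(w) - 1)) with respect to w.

Let u = e^w, du = e^w dw.
The integral becomes ∫ du/((u-1)(u-6)); decompose into partial fractions.

log(exp(w) - 6)/5 - log(exp(w) - 1)/5 + C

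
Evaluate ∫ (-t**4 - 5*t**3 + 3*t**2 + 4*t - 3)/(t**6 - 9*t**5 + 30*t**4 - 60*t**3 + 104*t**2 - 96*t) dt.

log(t)/32 - 103*log(t - 4)/32 + 60*log(t - 3)/13 - 39*log(t - 2)/32 - 87*log(t**2 + 4)/832 + 97*atan(t/2)/416 + C

Factor the denominator: t*(t - 4)*(t - 3)*(t - 2)*(t**2 + 4).
Partial-fraction decomposition: -(87*t - 194)/(416*(t**2 + 4)) - 39/(32*(t - 2)) + 60/(13*(t - 3)) - 103/(32*(t - 4)) + 1/(32*t).
Integrate each term; A/(t−a) gives A·log|t−a|; the (Bt+D)/(t²+p²) term gives a log and an atan.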